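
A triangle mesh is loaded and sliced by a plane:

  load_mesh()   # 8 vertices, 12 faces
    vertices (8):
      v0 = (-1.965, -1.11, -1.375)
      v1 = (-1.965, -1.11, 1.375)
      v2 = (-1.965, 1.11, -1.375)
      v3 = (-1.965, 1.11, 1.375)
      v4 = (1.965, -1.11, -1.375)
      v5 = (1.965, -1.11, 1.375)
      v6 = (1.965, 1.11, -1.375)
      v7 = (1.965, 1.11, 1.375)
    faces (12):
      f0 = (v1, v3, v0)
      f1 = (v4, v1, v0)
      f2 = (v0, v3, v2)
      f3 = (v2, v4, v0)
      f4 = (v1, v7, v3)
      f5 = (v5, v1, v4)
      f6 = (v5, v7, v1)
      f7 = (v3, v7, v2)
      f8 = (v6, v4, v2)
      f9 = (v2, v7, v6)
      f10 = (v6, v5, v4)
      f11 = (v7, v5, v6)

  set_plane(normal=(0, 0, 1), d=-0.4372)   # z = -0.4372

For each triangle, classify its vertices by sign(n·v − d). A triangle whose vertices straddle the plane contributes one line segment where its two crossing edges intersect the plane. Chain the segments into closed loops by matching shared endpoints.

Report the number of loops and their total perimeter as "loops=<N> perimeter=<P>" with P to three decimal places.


Straddling triangles (8 of 12):
  (v1,v3,v0) [++-] → (-1.965, -0.35294, -0.4372)–(-1.965, -1.11, -0.4372)  len=0.7571
  (v4,v1,v0) [-+-] → (0.624799, -1.11, -0.4372)–(-1.965, -1.11, -0.4372)  len=2.5898
  (v0,v3,v2) [-+-] → (-1.965, -0.35294, -0.4372)–(-1.965, 1.11, -0.4372)  len=1.4629
  (v5,v1,v4) [++-] → (0.624799, -1.11, -0.4372)–(1.965, -1.11, -0.4372)  len=1.3402
  (v3,v7,v2) [++-] → (-0.624799, 1.11, -0.4372)–(-1.965, 1.11, -0.4372)  len=1.3402
  (v2,v7,v6) [-+-] → (-0.624799, 1.11, -0.4372)–(1.965, 1.11, -0.4372)  len=2.5898
  (v6,v5,v4) [-+-] → (1.965, 0.35294, -0.4372)–(1.965, -1.11, -0.4372)  len=1.4629
  (v7,v5,v6) [++-] → (1.965, 0.35294, -0.4372)–(1.965, 1.11, -0.4372)  len=0.7571

Chained into 1 loop(s):
  loop 1: 8 segments, perimeter = 12.3000
Total perimeter = 12.300

loops=1 perimeter=12.300


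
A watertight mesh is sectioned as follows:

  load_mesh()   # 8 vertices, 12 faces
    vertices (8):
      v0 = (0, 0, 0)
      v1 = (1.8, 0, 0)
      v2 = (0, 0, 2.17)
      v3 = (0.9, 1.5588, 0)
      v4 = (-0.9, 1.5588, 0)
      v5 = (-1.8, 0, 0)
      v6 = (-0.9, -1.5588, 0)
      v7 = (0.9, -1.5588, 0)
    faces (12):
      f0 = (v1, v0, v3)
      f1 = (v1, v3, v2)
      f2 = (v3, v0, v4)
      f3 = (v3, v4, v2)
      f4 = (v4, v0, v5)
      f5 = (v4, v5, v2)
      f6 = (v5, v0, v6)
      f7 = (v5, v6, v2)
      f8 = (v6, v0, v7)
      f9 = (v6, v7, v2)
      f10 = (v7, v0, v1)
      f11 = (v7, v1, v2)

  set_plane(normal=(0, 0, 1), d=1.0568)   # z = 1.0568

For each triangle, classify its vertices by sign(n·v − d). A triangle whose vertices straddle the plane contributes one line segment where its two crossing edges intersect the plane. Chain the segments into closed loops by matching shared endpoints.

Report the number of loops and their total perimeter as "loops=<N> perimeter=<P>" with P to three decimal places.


Straddling triangles (6 of 12):
  (v1,v3,v2) [--+] → (0.461696, 0.799657, 1.0568)–(0.923392, 0, 1.0568)  len=0.9234
  (v3,v4,v2) [--+] → (-0.461696, 0.799657, 1.0568)–(0.461696, 0.799657, 1.0568)  len=0.9234
  (v4,v5,v2) [--+] → (-0.923392, 0, 1.0568)–(-0.461696, 0.799657, 1.0568)  len=0.9234
  (v5,v6,v2) [--+] → (-0.461696, -0.799657, 1.0568)–(-0.923392, 0, 1.0568)  len=0.9234
  (v6,v7,v2) [--+] → (0.461696, -0.799657, 1.0568)–(-0.461696, -0.799657, 1.0568)  len=0.9234
  (v7,v1,v2) [--+] → (0.923392, 0, 1.0568)–(0.461696, -0.799657, 1.0568)  len=0.9234

Chained into 1 loop(s):
  loop 1: 6 segments, perimeter = 5.5403
Total perimeter = 5.540

loops=1 perimeter=5.540


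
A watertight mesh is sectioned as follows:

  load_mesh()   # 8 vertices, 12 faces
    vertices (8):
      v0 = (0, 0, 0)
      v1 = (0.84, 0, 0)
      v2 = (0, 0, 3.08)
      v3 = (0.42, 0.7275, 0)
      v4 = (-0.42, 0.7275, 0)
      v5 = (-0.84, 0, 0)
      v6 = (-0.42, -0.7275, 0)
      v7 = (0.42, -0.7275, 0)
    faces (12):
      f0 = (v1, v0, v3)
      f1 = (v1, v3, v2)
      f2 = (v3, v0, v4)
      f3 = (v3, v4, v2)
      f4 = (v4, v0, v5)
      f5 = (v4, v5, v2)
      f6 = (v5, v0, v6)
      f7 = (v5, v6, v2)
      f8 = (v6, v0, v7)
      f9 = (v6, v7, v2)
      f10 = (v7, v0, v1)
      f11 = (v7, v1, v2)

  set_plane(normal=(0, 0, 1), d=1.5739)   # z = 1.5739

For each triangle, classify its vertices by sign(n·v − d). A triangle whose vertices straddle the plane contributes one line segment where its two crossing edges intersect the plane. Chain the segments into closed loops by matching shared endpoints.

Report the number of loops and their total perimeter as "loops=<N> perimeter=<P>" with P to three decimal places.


Straddling triangles (6 of 12):
  (v1,v3,v2) [--+] → (0.205377, 0.355743, 1.5739)–(0.410755, 0, 1.5739)  len=0.4108
  (v3,v4,v2) [--+] → (-0.205377, 0.355743, 1.5739)–(0.205377, 0.355743, 1.5739)  len=0.4108
  (v4,v5,v2) [--+] → (-0.410755, 0, 1.5739)–(-0.205377, 0.355743, 1.5739)  len=0.4108
  (v5,v6,v2) [--+] → (-0.205377, -0.355743, 1.5739)–(-0.410755, 0, 1.5739)  len=0.4108
  (v6,v7,v2) [--+] → (0.205377, -0.355743, 1.5739)–(-0.205377, -0.355743, 1.5739)  len=0.4108
  (v7,v1,v2) [--+] → (0.410755, 0, 1.5739)–(0.205377, -0.355743, 1.5739)  len=0.4108

Chained into 1 loop(s):
  loop 1: 6 segments, perimeter = 2.4646
Total perimeter = 2.465

loops=1 perimeter=2.465


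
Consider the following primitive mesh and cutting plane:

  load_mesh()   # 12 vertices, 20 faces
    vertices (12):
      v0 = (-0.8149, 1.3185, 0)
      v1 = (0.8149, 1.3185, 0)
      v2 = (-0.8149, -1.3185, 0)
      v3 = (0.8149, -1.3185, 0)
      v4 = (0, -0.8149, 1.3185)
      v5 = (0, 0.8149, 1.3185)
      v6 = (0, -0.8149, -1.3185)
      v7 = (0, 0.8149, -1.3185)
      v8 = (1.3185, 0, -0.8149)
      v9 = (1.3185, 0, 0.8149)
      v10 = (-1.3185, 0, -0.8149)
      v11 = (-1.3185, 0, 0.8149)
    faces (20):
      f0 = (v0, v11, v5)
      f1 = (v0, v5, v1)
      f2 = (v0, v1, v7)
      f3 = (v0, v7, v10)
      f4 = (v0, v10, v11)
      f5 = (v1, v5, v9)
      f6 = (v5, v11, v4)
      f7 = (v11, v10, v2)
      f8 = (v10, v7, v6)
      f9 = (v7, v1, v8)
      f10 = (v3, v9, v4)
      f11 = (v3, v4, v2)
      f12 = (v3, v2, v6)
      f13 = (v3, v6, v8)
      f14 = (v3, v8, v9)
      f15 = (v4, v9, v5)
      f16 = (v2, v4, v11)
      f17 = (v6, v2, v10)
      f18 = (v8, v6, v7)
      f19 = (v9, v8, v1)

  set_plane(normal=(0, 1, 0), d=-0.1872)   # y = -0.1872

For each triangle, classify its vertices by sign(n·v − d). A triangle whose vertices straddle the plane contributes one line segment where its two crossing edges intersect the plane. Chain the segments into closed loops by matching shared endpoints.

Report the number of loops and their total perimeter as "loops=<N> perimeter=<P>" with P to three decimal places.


loops=1 perimeter=8.454

Straddling triangles (10 of 20):
  (v5,v11,v4) [++-] → (-1.01561, -0.1872, 0.930588)–(0, -0.1872, 1.3185)  len=1.0872
  (v11,v10,v2) [++-] → (-1.247, -0.1872, -0.699201)–(-1.247, -0.1872, 0.699201)  len=1.3984
  (v10,v7,v6) [++-] → (0, -0.1872, -1.3185)–(-1.01561, -0.1872, -0.930588)  len=1.0872
  (v3,v9,v4) [-+-] → (1.247, -0.1872, 0.699201)–(1.01561, -0.1872, 0.930588)  len=0.3272
  (v3,v6,v8) [--+] → (1.01561, -0.1872, -0.930588)–(1.247, -0.1872, -0.699201)  len=0.3272
  (v3,v8,v9) [-++] → (1.247, -0.1872, -0.699201)–(1.247, -0.1872, 0.699201)  len=1.3984
  (v4,v9,v5) [-++] → (1.01561, -0.1872, 0.930588)–(0, -0.1872, 1.3185)  len=1.0872
  (v2,v4,v11) [--+] → (-1.01561, -0.1872, 0.930588)–(-1.247, -0.1872, 0.699201)  len=0.3272
  (v6,v2,v10) [--+] → (-1.247, -0.1872, -0.699201)–(-1.01561, -0.1872, -0.930588)  len=0.3272
  (v8,v6,v7) [+-+] → (1.01561, -0.1872, -0.930588)–(0, -0.1872, -1.3185)  len=1.0872

Chained into 1 loop(s):
  loop 1: 10 segments, perimeter = 8.4544
Total perimeter = 8.454


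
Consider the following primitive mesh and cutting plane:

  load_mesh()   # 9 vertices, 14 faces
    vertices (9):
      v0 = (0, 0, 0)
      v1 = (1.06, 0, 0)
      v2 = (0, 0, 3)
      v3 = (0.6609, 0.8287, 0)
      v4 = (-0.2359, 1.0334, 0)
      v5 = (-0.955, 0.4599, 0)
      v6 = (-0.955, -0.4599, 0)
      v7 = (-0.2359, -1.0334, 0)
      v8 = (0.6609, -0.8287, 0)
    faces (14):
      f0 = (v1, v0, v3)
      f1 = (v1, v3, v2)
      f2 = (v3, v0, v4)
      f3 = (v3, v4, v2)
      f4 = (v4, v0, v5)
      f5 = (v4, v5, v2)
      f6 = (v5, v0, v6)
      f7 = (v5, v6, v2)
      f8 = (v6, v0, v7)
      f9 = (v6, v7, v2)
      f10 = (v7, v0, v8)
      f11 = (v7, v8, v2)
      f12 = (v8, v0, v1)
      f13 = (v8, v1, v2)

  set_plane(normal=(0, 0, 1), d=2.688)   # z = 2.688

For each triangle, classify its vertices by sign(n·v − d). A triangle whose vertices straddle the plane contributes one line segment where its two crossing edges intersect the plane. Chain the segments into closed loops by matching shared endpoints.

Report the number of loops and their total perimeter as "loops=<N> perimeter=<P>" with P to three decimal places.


Straddling triangles (7 of 14):
  (v1,v3,v2) [--+] → (0.0687336, 0.0861848, 2.688)–(0.11024, 0, 2.688)  len=0.0957
  (v3,v4,v2) [--+] → (-0.0245336, 0.107474, 2.688)–(0.0687336, 0.0861848, 2.688)  len=0.0957
  (v4,v5,v2) [--+] → (-0.09932, 0.0478296, 2.688)–(-0.0245336, 0.107474, 2.688)  len=0.0957
  (v5,v6,v2) [--+] → (-0.09932, -0.0478296, 2.688)–(-0.09932, 0.0478296, 2.688)  len=0.0957
  (v6,v7,v2) [--+] → (-0.0245336, -0.107474, 2.688)–(-0.09932, -0.0478296, 2.688)  len=0.0957
  (v7,v8,v2) [--+] → (0.0687336, -0.0861848, 2.688)–(-0.0245336, -0.107474, 2.688)  len=0.0957
  (v8,v1,v2) [--+] → (0.11024, 0, 2.688)–(0.0687336, -0.0861848, 2.688)  len=0.0957

Chained into 1 loop(s):
  loop 1: 7 segments, perimeter = 0.6696
Total perimeter = 0.670

loops=1 perimeter=0.670


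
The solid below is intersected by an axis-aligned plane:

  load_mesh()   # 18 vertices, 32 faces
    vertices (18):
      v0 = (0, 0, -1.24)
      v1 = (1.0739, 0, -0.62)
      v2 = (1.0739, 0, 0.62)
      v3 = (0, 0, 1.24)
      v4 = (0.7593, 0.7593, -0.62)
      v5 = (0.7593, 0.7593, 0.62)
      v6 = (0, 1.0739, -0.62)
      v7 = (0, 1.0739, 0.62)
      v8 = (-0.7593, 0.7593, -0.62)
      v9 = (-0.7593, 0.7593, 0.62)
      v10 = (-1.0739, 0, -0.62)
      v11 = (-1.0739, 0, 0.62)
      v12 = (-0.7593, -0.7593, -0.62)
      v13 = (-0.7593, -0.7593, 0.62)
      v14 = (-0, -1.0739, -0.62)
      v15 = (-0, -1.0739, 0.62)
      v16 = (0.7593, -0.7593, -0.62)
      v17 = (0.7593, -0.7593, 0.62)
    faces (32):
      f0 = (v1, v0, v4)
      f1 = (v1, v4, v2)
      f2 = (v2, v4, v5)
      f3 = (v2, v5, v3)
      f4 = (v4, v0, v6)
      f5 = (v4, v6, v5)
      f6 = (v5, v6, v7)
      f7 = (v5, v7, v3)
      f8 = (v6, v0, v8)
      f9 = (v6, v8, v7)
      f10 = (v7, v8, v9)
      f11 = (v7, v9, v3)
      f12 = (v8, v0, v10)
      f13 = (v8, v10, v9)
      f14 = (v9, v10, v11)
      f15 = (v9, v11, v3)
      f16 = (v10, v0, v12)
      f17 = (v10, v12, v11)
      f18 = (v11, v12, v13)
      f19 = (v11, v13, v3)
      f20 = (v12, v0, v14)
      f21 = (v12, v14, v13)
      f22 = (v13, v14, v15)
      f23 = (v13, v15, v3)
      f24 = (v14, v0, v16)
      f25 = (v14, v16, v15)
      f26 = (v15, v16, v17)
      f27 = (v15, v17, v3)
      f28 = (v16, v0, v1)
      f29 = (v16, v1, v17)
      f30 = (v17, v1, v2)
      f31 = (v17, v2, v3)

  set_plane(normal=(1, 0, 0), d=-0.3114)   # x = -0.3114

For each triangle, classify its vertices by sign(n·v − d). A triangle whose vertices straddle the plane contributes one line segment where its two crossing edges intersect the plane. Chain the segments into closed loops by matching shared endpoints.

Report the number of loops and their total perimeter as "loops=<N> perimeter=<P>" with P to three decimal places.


loops=1 perimeter=6.687

Straddling triangles (12 of 32):
  (v6,v0,v8) [++-] → (-0.3114, 0.3114, -0.985729)–(-0.3114, 0.944878, -0.62)  len=0.7315
  (v6,v8,v7) [+-+] → (-0.3114, 0.944878, -0.62)–(-0.3114, 0.944878, 0.111458)  len=0.7315
  (v7,v8,v9) [+--] → (-0.3114, 0.944878, 0.111458)–(-0.3114, 0.944878, 0.62)  len=0.5085
  (v7,v9,v3) [+-+] → (-0.3114, 0.944878, 0.62)–(-0.3114, 0.3114, 0.985729)  len=0.7315
  (v8,v0,v10) [-+-] → (-0.3114, 0.3114, -0.985729)–(-0.3114, 0, -1.06022)  len=0.3202
  (v9,v11,v3) [--+] → (-0.3114, 0, 1.06022)–(-0.3114, 0.3114, 0.985729)  len=0.3202
  (v10,v0,v12) [-+-] → (-0.3114, 0, -1.06022)–(-0.3114, -0.3114, -0.985729)  len=0.3202
  (v11,v13,v3) [--+] → (-0.3114, -0.3114, 0.985729)–(-0.3114, 0, 1.06022)  len=0.3202
  (v12,v0,v14) [-++] → (-0.3114, -0.3114, -0.985729)–(-0.3114, -0.944878, -0.62)  len=0.7315
  (v12,v14,v13) [-+-] → (-0.3114, -0.944878, -0.62)–(-0.3114, -0.944878, -0.111458)  len=0.5085
  (v13,v14,v15) [-++] → (-0.3114, -0.944878, -0.111458)–(-0.3114, -0.944878, 0.62)  len=0.7315
  (v13,v15,v3) [-++] → (-0.3114, -0.944878, 0.62)–(-0.3114, -0.3114, 0.985729)  len=0.7315

Chained into 1 loop(s):
  loop 1: 12 segments, perimeter = 6.6866
Total perimeter = 6.687


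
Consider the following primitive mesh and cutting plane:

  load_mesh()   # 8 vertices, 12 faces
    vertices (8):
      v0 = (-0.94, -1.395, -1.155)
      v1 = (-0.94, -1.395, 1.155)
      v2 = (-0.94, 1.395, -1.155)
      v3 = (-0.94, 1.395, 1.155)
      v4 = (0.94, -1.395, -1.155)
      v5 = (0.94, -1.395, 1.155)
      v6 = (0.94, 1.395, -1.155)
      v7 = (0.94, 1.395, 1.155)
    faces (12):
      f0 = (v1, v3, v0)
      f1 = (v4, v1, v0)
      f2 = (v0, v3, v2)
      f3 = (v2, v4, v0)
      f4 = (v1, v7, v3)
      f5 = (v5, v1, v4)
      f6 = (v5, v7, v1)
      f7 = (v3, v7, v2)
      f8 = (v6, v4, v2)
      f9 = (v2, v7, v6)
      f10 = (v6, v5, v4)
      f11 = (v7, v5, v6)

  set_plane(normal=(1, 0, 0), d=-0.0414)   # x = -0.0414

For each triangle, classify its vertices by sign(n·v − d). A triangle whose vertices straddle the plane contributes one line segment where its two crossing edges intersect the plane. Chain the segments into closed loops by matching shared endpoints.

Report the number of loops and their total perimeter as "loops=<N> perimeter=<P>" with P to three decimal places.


Straddling triangles (8 of 12):
  (v4,v1,v0) [+--] → (-0.0414, -1.395, 0.0508691)–(-0.0414, -1.395, -1.155)  len=1.2059
  (v2,v4,v0) [-+-] → (-0.0414, 0.0614394, -1.155)–(-0.0414, -1.395, -1.155)  len=1.4564
  (v1,v7,v3) [-+-] → (-0.0414, -0.0614394, 1.155)–(-0.0414, 1.395, 1.155)  len=1.4564
  (v5,v1,v4) [+-+] → (-0.0414, -1.395, 1.155)–(-0.0414, -1.395, 0.0508691)  len=1.1041
  (v5,v7,v1) [++-] → (-0.0414, -0.0614394, 1.155)–(-0.0414, -1.395, 1.155)  len=1.3336
  (v3,v7,v2) [-+-] → (-0.0414, 1.395, 1.155)–(-0.0414, 1.395, -0.0508691)  len=1.2059
  (v6,v4,v2) [++-] → (-0.0414, 0.0614394, -1.155)–(-0.0414, 1.395, -1.155)  len=1.3336
  (v2,v7,v6) [-++] → (-0.0414, 1.395, -0.0508691)–(-0.0414, 1.395, -1.155)  len=1.1041

Chained into 1 loop(s):
  loop 1: 8 segments, perimeter = 10.2000
Total perimeter = 10.200

loops=1 perimeter=10.200


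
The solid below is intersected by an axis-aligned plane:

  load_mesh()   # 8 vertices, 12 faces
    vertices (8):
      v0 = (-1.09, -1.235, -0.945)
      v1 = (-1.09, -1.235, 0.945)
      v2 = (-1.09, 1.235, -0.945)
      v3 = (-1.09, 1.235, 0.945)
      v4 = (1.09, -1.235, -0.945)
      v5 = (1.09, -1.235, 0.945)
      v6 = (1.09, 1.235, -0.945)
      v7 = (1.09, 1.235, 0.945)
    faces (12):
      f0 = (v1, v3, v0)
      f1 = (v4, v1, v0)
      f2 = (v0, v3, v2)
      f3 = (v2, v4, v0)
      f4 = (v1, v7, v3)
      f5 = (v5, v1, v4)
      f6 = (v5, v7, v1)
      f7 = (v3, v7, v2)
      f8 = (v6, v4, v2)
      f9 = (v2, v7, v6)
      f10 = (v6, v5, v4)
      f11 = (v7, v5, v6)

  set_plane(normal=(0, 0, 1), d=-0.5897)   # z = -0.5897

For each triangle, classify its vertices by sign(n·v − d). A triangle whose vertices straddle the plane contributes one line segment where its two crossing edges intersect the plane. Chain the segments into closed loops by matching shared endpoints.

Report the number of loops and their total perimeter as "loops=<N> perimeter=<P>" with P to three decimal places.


loops=1 perimeter=9.300

Straddling triangles (8 of 12):
  (v1,v3,v0) [++-] → (-1.09, -0.770666, -0.5897)–(-1.09, -1.235, -0.5897)  len=0.4643
  (v4,v1,v0) [-+-] → (0.680183, -1.235, -0.5897)–(-1.09, -1.235, -0.5897)  len=1.7702
  (v0,v3,v2) [-+-] → (-1.09, -0.770666, -0.5897)–(-1.09, 1.235, -0.5897)  len=2.0057
  (v5,v1,v4) [++-] → (0.680183, -1.235, -0.5897)–(1.09, -1.235, -0.5897)  len=0.4098
  (v3,v7,v2) [++-] → (-0.680183, 1.235, -0.5897)–(-1.09, 1.235, -0.5897)  len=0.4098
  (v2,v7,v6) [-+-] → (-0.680183, 1.235, -0.5897)–(1.09, 1.235, -0.5897)  len=1.7702
  (v6,v5,v4) [-+-] → (1.09, 0.770666, -0.5897)–(1.09, -1.235, -0.5897)  len=2.0057
  (v7,v5,v6) [++-] → (1.09, 0.770666, -0.5897)–(1.09, 1.235, -0.5897)  len=0.4643

Chained into 1 loop(s):
  loop 1: 8 segments, perimeter = 9.3000
Total perimeter = 9.300


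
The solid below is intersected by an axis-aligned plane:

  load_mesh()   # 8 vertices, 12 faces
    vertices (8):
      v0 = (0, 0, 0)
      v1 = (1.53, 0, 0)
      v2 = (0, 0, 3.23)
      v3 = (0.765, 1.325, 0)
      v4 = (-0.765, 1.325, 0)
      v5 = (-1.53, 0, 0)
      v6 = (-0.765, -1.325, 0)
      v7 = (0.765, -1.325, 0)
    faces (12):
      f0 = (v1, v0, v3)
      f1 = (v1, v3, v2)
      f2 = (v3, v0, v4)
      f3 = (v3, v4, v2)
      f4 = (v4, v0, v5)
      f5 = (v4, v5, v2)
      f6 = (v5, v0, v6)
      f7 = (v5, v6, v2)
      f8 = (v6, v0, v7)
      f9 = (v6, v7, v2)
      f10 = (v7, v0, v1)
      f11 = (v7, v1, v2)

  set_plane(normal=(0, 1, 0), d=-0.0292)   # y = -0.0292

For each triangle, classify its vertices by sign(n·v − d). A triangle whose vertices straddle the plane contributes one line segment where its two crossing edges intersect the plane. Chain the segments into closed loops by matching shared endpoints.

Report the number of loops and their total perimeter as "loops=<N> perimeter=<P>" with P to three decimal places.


Straddling triangles (6 of 12):
  (v5,v0,v6) [++-] → (-0.0168589, -0.0292, 0)–(-1.51314, -0.0292, 0)  len=1.4963
  (v5,v6,v2) [+-+] → (-1.51314, -0.0292, 0)–(-0.0168589, -0.0292, 3.15882)  len=3.4953
  (v6,v0,v7) [-+-] → (-0.0168589, -0.0292, 0)–(0.0168589, -0.0292, 0)  len=0.0337
  (v6,v7,v2) [--+] → (0.0168589, -0.0292, 3.15882)–(-0.0168589, -0.0292, 3.15882)  len=0.0337
  (v7,v0,v1) [-++] → (0.0168589, -0.0292, 0)–(1.51314, -0.0292, 0)  len=1.4963
  (v7,v1,v2) [-++] → (1.51314, -0.0292, 0)–(0.0168589, -0.0292, 3.15882)  len=3.4953

Chained into 1 loop(s):
  loop 1: 6 segments, perimeter = 10.0506
Total perimeter = 10.051

loops=1 perimeter=10.051


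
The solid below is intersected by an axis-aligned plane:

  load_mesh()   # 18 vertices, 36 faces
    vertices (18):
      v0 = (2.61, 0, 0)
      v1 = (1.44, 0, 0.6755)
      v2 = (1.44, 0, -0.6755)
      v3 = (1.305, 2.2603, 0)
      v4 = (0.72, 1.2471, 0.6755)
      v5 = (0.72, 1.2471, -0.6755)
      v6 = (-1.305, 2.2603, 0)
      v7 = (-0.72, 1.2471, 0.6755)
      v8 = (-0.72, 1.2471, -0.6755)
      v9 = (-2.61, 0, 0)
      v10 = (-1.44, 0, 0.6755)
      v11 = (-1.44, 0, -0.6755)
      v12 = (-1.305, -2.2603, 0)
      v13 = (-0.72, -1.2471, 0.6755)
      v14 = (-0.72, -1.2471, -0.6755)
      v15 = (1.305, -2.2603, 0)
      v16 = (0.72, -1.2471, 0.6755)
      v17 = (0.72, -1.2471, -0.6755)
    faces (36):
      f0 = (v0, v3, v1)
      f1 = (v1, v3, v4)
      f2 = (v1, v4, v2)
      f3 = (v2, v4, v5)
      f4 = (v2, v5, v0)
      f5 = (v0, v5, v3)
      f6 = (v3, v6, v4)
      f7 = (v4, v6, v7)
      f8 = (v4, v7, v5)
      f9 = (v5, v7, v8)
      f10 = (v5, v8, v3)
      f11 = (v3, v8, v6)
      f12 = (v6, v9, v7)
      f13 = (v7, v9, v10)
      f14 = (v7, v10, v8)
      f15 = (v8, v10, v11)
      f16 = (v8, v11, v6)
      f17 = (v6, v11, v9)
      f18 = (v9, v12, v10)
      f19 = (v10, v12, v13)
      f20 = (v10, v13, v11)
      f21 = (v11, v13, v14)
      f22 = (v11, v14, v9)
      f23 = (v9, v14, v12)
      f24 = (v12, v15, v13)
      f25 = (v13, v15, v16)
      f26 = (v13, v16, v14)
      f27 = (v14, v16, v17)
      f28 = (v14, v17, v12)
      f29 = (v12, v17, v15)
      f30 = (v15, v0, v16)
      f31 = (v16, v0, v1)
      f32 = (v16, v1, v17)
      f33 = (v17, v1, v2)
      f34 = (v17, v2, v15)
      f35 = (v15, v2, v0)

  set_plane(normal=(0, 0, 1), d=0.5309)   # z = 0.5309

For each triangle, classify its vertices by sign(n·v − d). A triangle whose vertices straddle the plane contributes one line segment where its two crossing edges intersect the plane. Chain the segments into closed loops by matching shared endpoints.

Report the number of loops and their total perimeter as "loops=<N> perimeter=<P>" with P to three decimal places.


loops=2 perimeter=18.783

Straddling triangles (24 of 36):
  (v0,v3,v1) [--+] → (1.4111, 0.483848, 0.5309)–(1.69045, 0, 0.5309)  len=0.5587
  (v1,v3,v4) [+-+] → (1.4111, 0.483848, 0.5309)–(0.845227, 1.46399, 0.5309)  len=1.1318
  (v1,v4,v2) [++-] → (0.797063, 1.11362, 0.5309)–(1.44, 0, 0.5309)  len=1.2859
  (v2,v4,v5) [-+-] → (0.797063, 1.11362, 0.5309)–(0.72, 1.2471, 0.5309)  len=0.1541
  (v3,v6,v4) [--+] → (0.286521, 1.46399, 0.5309)–(0.845227, 1.46399, 0.5309)  len=0.5587
  (v4,v6,v7) [+-+] → (0.286521, 1.46399, 0.5309)–(-0.845227, 1.46399, 0.5309)  len=1.1317
  (v4,v7,v5) [++-] → (-0.565874, 1.2471, 0.5309)–(0.72, 1.2471, 0.5309)  len=1.2859
  (v5,v7,v8) [-+-] → (-0.565874, 1.2471, 0.5309)–(-0.72, 1.2471, 0.5309)  len=0.1541
  (v6,v9,v7) [--+] → (-1.12458, 0.980141, 0.5309)–(-0.845227, 1.46399, 0.5309)  len=0.5587
  (v7,v9,v10) [+-+] → (-1.12458, 0.980141, 0.5309)–(-1.69045, 0, 0.5309)  len=1.1318
  (v7,v10,v8) [++-] → (-1.36294, 0.133479, 0.5309)–(-0.72, 1.2471, 0.5309)  len=1.2859
  (v8,v10,v11) [-+-] → (-1.36294, 0.133479, 0.5309)–(-1.44, 0, 0.5309)  len=0.1541
  (v9,v12,v10) [--+] → (-1.4111, -0.483848, 0.5309)–(-1.69045, 0, 0.5309)  len=0.5587
  (v10,v12,v13) [+-+] → (-1.4111, -0.483848, 0.5309)–(-0.845227, -1.46399, 0.5309)  len=1.1318
  (v10,v13,v11) [++-] → (-0.797063, -1.11362, 0.5309)–(-1.44, 0, 0.5309)  len=1.2859
  (v11,v13,v14) [-+-] → (-0.797063, -1.11362, 0.5309)–(-0.72, -1.2471, 0.5309)  len=0.1541
  (v12,v15,v13) [--+] → (-0.286521, -1.46399, 0.5309)–(-0.845227, -1.46399, 0.5309)  len=0.5587
  (v13,v15,v16) [+-+] → (-0.286521, -1.46399, 0.5309)–(0.845227, -1.46399, 0.5309)  len=1.1317
  (v13,v16,v14) [++-] → (0.565874, -1.2471, 0.5309)–(-0.72, -1.2471, 0.5309)  len=1.2859
  (v14,v16,v17) [-+-] → (0.565874, -1.2471, 0.5309)–(0.72, -1.2471, 0.5309)  len=0.1541
  (v15,v0,v16) [--+] → (1.12458, -0.980141, 0.5309)–(0.845227, -1.46399, 0.5309)  len=0.5587
  (v16,v0,v1) [+-+] → (1.12458, -0.980141, 0.5309)–(1.69045, 0, 0.5309)  len=1.1318
  (v16,v1,v17) [++-] → (1.36294, -0.133479, 0.5309)–(0.72, -1.2471, 0.5309)  len=1.2859
  (v17,v1,v2) [-+-] → (1.36294, -0.133479, 0.5309)–(1.44, 0, 0.5309)  len=0.1541

Chained into 2 loop(s):
  loop 1: 12 segments, perimeter = 10.1428
  loop 2: 12 segments, perimeter = 8.6401
Total perimeter = 18.783


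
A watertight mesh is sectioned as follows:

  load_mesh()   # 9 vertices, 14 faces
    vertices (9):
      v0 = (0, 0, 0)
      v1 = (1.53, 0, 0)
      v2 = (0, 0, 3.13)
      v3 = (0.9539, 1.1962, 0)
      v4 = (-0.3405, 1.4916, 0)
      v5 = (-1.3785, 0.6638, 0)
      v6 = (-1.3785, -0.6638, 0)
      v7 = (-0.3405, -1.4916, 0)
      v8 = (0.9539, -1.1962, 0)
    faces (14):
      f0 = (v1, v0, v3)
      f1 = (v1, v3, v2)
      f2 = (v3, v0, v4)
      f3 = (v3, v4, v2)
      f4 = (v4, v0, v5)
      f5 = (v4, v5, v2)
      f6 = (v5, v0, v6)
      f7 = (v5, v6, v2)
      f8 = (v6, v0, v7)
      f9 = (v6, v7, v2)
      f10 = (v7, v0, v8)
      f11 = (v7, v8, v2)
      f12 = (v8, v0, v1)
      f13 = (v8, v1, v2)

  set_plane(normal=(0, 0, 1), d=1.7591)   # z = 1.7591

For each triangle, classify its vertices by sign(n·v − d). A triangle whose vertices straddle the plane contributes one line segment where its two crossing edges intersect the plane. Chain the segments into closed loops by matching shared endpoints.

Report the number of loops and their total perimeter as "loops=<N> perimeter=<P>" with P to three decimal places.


loops=1 perimeter=4.071

Straddling triangles (7 of 14):
  (v1,v3,v2) [--+] → (0.417796, 0.52392, 1.7591)–(0.67012, 0, 1.7591)  len=0.5815
  (v3,v4,v2) [--+] → (-0.149135, 0.653302, 1.7591)–(0.417796, 0.52392, 1.7591)  len=0.5815
  (v4,v5,v2) [--+] → (-0.603765, 0.290736, 1.7591)–(-0.149135, 0.653302, 1.7591)  len=0.5815
  (v5,v6,v2) [--+] → (-0.603765, -0.290736, 1.7591)–(-0.603765, 0.290736, 1.7591)  len=0.5815
  (v6,v7,v2) [--+] → (-0.149135, -0.653302, 1.7591)–(-0.603765, -0.290736, 1.7591)  len=0.5815
  (v7,v8,v2) [--+] → (0.417796, -0.52392, 1.7591)–(-0.149135, -0.653302, 1.7591)  len=0.5815
  (v8,v1,v2) [--+] → (0.67012, 0, 1.7591)–(0.417796, -0.52392, 1.7591)  len=0.5815

Chained into 1 loop(s):
  loop 1: 7 segments, perimeter = 4.0705
Total perimeter = 4.071


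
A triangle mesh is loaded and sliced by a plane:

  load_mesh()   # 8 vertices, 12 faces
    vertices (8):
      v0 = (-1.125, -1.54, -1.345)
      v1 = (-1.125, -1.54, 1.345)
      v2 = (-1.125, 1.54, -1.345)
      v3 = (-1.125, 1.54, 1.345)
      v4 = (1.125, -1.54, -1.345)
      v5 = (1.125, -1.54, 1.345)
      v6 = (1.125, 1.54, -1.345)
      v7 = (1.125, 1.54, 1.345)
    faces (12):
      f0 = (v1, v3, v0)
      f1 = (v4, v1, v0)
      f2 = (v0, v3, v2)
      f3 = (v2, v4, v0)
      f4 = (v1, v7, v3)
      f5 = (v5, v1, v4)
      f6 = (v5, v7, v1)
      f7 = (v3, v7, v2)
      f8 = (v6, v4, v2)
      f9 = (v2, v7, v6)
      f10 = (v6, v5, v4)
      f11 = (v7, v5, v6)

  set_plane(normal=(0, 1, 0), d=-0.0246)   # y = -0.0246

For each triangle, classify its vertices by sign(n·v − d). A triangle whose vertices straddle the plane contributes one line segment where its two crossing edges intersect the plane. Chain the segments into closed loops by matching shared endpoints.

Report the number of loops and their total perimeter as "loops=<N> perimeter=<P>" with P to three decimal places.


loops=1 perimeter=9.880

Straddling triangles (8 of 12):
  (v1,v3,v0) [-+-] → (-1.125, -0.0246, 1.345)–(-1.125, -0.0246, -0.0214851)  len=1.3665
  (v0,v3,v2) [-++] → (-1.125, -0.0246, -0.0214851)–(-1.125, -0.0246, -1.345)  len=1.3235
  (v2,v4,v0) [+--] → (0.0179708, -0.0246, -1.345)–(-1.125, -0.0246, -1.345)  len=1.1430
  (v1,v7,v3) [-++] → (-0.0179708, -0.0246, 1.345)–(-1.125, -0.0246, 1.345)  len=1.1070
  (v5,v7,v1) [-+-] → (1.125, -0.0246, 1.345)–(-0.0179708, -0.0246, 1.345)  len=1.1430
  (v6,v4,v2) [+-+] → (1.125, -0.0246, -1.345)–(0.0179708, -0.0246, -1.345)  len=1.1070
  (v6,v5,v4) [+--] → (1.125, -0.0246, 0.0214851)–(1.125, -0.0246, -1.345)  len=1.3665
  (v7,v5,v6) [+-+] → (1.125, -0.0246, 1.345)–(1.125, -0.0246, 0.0214851)  len=1.3235

Chained into 1 loop(s):
  loop 1: 8 segments, perimeter = 9.8800
Total perimeter = 9.880


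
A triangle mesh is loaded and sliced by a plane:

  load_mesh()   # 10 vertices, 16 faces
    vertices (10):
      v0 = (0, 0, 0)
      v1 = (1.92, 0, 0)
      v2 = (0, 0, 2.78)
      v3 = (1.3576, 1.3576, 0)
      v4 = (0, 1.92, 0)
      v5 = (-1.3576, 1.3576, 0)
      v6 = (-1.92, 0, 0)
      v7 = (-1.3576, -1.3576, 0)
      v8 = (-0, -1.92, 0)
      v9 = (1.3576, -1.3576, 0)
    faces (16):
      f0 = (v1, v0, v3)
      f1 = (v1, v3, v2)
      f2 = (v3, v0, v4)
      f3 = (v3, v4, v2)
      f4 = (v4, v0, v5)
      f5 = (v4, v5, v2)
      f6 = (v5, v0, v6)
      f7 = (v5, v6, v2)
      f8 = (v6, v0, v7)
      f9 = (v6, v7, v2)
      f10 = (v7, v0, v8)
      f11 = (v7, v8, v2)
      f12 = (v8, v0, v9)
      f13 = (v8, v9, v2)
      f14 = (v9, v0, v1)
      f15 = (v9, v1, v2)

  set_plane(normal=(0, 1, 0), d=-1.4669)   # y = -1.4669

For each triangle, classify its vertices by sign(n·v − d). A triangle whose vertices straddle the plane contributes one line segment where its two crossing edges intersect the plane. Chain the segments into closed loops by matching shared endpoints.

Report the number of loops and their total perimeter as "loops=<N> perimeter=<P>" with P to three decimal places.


loops=1 perimeter=4.738

Straddling triangles (4 of 16):
  (v7,v0,v8) [++-] → (0, -1.4669, 0)–(-1.09376, -1.4669, 0)  len=1.0938
  (v7,v8,v2) [+-+] → (-1.09376, -1.4669, 0)–(0, -1.4669, 0.656051)  len=1.2754
  (v8,v0,v9) [-++] → (0, -1.4669, 0)–(1.09376, -1.4669, 0)  len=1.0938
  (v8,v9,v2) [-++] → (1.09376, -1.4669, 0)–(0, -1.4669, 0.656051)  len=1.2754

Chained into 1 loop(s):
  loop 1: 4 segments, perimeter = 4.7384
Total perimeter = 4.738


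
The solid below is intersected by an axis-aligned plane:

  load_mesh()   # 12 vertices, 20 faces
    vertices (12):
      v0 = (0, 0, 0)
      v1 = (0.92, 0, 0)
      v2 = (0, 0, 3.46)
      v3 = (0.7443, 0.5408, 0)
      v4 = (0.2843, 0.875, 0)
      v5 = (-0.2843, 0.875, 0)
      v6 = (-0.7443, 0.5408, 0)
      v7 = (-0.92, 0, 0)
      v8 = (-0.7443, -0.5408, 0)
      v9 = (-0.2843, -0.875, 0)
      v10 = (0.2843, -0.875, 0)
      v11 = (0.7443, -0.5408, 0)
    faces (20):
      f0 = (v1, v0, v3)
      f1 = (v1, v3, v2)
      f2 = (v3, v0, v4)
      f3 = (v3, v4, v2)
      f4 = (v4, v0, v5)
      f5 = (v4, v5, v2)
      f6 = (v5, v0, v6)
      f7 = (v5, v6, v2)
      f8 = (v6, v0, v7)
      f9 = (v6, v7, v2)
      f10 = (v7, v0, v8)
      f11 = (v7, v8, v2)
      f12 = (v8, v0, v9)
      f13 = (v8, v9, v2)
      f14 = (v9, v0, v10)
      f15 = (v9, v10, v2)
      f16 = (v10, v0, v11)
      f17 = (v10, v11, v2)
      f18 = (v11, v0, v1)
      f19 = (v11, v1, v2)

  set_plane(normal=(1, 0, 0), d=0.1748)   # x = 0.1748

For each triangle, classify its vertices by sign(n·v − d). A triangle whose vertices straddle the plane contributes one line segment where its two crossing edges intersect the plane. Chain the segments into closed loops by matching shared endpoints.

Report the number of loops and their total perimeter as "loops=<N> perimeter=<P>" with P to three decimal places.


loops=1 perimeter=7.655

Straddling triangles (12 of 20):
  (v1,v0,v3) [+-+] → (0.1748, 0, 0)–(0.1748, 0.127008, 0)  len=0.1270
  (v1,v3,v2) [++-] → (0.1748, 0.127008, 2.64741)–(0.1748, 0, 2.8026)  len=0.2005
  (v3,v0,v4) [+-+] → (0.1748, 0.127008, 0)–(0.1748, 0.537988, 0)  len=0.4110
  (v3,v4,v2) [++-] → (0.1748, 0.537988, 1.33264)–(0.1748, 0.127008, 2.64741)  len=1.3775
  (v4,v0,v5) [+--] → (0.1748, 0.537988, 0)–(0.1748, 0.875, 0)  len=0.3370
  (v4,v5,v2) [+--] → (0.1748, 0.875, 0)–(0.1748, 0.537988, 1.33264)  len=1.3746
  (v9,v0,v10) [--+] → (0.1748, -0.537988, 0)–(0.1748, -0.875, 0)  len=0.3370
  (v9,v10,v2) [-+-] → (0.1748, -0.875, 0)–(0.1748, -0.537988, 1.33264)  len=1.3746
  (v10,v0,v11) [+-+] → (0.1748, -0.537988, 0)–(0.1748, -0.127008, 0)  len=0.4110
  (v10,v11,v2) [++-] → (0.1748, -0.127008, 2.64741)–(0.1748, -0.537988, 1.33264)  len=1.3775
  (v11,v0,v1) [+-+] → (0.1748, -0.127008, 0)–(0.1748, 0, 0)  len=0.1270
  (v11,v1,v2) [++-] → (0.1748, 0, 2.8026)–(0.1748, -0.127008, 2.64741)  len=0.2005

Chained into 1 loop(s):
  loop 1: 12 segments, perimeter = 7.6553
Total perimeter = 7.655


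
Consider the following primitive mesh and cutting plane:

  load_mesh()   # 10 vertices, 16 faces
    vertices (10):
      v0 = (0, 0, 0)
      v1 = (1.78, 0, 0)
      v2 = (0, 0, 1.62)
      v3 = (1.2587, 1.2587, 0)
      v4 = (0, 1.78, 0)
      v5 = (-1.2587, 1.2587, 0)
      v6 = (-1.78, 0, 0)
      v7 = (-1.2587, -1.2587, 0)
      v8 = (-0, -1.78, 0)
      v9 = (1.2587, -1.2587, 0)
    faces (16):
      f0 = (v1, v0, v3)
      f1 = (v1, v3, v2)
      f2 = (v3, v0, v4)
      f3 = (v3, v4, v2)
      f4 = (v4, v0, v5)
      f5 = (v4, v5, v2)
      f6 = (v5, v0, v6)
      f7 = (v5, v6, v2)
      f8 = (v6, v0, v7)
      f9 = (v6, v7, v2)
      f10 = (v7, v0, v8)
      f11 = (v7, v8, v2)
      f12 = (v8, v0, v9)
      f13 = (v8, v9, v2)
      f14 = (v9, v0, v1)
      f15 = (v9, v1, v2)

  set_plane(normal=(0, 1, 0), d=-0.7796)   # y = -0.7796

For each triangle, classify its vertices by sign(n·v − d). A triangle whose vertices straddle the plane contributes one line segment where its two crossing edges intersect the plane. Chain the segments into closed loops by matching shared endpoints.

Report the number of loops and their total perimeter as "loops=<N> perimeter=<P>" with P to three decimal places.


loops=1 perimeter=6.413

Straddling triangles (8 of 16):
  (v6,v0,v7) [++-] → (-0.7796, -0.7796, 0)–(-1.45712, -0.7796, 0)  len=0.6775
  (v6,v7,v2) [+-+] → (-1.45712, -0.7796, 0)–(-0.7796, -0.7796, 0.616622)  len=0.9161
  (v7,v0,v8) [-+-] → (-0.7796, -0.7796, 0)–(0, -0.7796, 0)  len=0.7796
  (v7,v8,v2) [--+] → (0, -0.7796, 0.910476)–(-0.7796, -0.7796, 0.616622)  len=0.8331
  (v8,v0,v9) [-+-] → (0, -0.7796, 0)–(0.7796, -0.7796, 0)  len=0.7796
  (v8,v9,v2) [--+] → (0.7796, -0.7796, 0.616622)–(0, -0.7796, 0.910476)  len=0.8331
  (v9,v0,v1) [-++] → (0.7796, -0.7796, 0)–(1.45712, -0.7796, 0)  len=0.6775
  (v9,v1,v2) [-++] → (1.45712, -0.7796, 0)–(0.7796, -0.7796, 0.616622)  len=0.9161

Chained into 1 loop(s):
  loop 1: 8 segments, perimeter = 6.4128
Total perimeter = 6.413


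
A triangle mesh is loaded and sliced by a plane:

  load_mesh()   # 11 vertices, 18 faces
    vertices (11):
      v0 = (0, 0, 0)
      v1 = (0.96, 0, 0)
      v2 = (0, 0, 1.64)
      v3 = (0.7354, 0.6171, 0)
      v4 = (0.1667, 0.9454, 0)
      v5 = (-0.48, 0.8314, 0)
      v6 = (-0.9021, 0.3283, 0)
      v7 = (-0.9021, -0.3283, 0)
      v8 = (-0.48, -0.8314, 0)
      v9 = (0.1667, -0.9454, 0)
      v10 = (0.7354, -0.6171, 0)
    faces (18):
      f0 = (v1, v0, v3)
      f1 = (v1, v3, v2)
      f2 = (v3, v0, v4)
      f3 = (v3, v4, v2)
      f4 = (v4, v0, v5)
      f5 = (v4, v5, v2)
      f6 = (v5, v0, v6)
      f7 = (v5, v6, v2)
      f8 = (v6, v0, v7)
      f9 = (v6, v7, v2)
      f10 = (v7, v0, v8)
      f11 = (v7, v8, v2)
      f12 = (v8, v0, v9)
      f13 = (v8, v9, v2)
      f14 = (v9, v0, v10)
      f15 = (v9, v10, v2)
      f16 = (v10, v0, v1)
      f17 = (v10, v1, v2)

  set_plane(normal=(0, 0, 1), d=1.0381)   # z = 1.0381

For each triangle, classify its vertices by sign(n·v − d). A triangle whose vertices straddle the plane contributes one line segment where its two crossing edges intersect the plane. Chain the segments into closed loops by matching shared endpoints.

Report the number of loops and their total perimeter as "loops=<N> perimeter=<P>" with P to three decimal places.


loops=1 perimeter=2.169

Straddling triangles (9 of 18):
  (v1,v3,v2) [--+] → (0.269901, 0.226483, 1.0381)–(0.352332, 0, 1.0381)  len=0.2410
  (v3,v4,v2) [--+] → (0.0611809, 0.346973, 1.0381)–(0.269901, 0.226483, 1.0381)  len=0.2410
  (v4,v5,v2) [--+] → (-0.176166, 0.305134, 1.0381)–(0.0611809, 0.346973, 1.0381)  len=0.2410
  (v5,v6,v2) [--+] → (-0.331082, 0.12049, 1.0381)–(-0.176166, 0.305134, 1.0381)  len=0.2410
  (v6,v7,v2) [--+] → (-0.331082, -0.12049, 1.0381)–(-0.331082, 0.12049, 1.0381)  len=0.2410
  (v7,v8,v2) [--+] → (-0.176166, -0.305134, 1.0381)–(-0.331082, -0.12049, 1.0381)  len=0.2410
  (v8,v9,v2) [--+] → (0.0611809, -0.346973, 1.0381)–(-0.176166, -0.305134, 1.0381)  len=0.2410
  (v9,v10,v2) [--+] → (0.269901, -0.226483, 1.0381)–(0.0611809, -0.346973, 1.0381)  len=0.2410
  (v10,v1,v2) [--+] → (0.352332, 0, 1.0381)–(0.269901, -0.226483, 1.0381)  len=0.2410

Chained into 1 loop(s):
  loop 1: 9 segments, perimeter = 2.1691
Total perimeter = 2.169


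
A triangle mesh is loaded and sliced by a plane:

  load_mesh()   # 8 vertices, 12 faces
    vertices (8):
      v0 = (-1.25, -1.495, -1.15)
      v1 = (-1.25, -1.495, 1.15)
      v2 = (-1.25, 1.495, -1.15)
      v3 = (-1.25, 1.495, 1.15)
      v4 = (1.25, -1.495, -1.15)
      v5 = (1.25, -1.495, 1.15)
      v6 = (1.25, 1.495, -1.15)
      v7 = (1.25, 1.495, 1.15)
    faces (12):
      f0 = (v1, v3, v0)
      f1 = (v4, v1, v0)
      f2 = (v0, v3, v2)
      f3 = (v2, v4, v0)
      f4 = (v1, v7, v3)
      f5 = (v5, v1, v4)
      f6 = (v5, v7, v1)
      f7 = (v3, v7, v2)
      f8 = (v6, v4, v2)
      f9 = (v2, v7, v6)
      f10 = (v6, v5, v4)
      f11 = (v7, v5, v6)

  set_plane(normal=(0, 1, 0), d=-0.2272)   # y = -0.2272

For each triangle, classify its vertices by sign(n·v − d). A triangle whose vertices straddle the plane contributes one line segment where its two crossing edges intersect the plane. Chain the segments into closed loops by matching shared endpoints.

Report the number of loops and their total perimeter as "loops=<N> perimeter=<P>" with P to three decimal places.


loops=1 perimeter=9.600

Straddling triangles (8 of 12):
  (v1,v3,v0) [-+-] → (-1.25, -0.2272, 1.15)–(-1.25, -0.2272, -0.174769)  len=1.3248
  (v0,v3,v2) [-++] → (-1.25, -0.2272, -0.174769)–(-1.25, -0.2272, -1.15)  len=0.9752
  (v2,v4,v0) [+--] → (0.189967, -0.2272, -1.15)–(-1.25, -0.2272, -1.15)  len=1.4400
  (v1,v7,v3) [-++] → (-0.189967, -0.2272, 1.15)–(-1.25, -0.2272, 1.15)  len=1.0600
  (v5,v7,v1) [-+-] → (1.25, -0.2272, 1.15)–(-0.189967, -0.2272, 1.15)  len=1.4400
  (v6,v4,v2) [+-+] → (1.25, -0.2272, -1.15)–(0.189967, -0.2272, -1.15)  len=1.0600
  (v6,v5,v4) [+--] → (1.25, -0.2272, 0.174769)–(1.25, -0.2272, -1.15)  len=1.3248
  (v7,v5,v6) [+-+] → (1.25, -0.2272, 1.15)–(1.25, -0.2272, 0.174769)  len=0.9752

Chained into 1 loop(s):
  loop 1: 8 segments, perimeter = 9.6000
Total perimeter = 9.600


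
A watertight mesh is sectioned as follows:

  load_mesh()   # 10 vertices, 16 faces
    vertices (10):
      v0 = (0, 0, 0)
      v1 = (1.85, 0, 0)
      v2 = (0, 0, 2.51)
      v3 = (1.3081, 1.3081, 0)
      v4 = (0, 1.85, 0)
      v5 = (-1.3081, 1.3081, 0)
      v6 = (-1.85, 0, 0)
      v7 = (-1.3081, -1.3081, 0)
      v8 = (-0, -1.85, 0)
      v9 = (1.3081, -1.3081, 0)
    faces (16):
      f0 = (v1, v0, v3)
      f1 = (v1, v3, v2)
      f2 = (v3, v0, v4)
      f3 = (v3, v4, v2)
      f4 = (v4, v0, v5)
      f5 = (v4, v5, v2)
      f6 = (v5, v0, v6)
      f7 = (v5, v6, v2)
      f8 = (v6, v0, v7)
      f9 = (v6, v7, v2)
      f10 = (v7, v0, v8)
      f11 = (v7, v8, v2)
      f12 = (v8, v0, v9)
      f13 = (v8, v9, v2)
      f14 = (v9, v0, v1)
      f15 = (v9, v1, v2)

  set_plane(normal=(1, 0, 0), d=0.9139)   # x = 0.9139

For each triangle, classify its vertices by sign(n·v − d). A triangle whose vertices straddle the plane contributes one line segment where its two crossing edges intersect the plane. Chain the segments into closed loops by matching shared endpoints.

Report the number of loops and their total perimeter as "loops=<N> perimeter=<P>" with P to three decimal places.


Straddling triangles (8 of 16):
  (v1,v0,v3) [+-+] → (0.9139, 0, 0)–(0.9139, 0.9139, 0)  len=0.9139
  (v1,v3,v2) [++-] → (0.9139, 0.9139, 0.756396)–(0.9139, 0, 1.27006)  len=1.0484
  (v3,v0,v4) [+--] → (0.9139, 0.9139, 0)–(0.9139, 1.4714, 0)  len=0.5575
  (v3,v4,v2) [+--] → (0.9139, 1.4714, 0)–(0.9139, 0.9139, 0.756396)  len=0.9397
  (v8,v0,v9) [--+] → (0.9139, -0.9139, 0)–(0.9139, -1.4714, 0)  len=0.5575
  (v8,v9,v2) [-+-] → (0.9139, -1.4714, 0)–(0.9139, -0.9139, 0.756396)  len=0.9397
  (v9,v0,v1) [+-+] → (0.9139, -0.9139, 0)–(0.9139, 0, 0)  len=0.9139
  (v9,v1,v2) [++-] → (0.9139, 0, 1.27006)–(0.9139, -0.9139, 0.756396)  len=1.0484

Chained into 1 loop(s):
  loop 1: 8 segments, perimeter = 6.9188
Total perimeter = 6.919

loops=1 perimeter=6.919


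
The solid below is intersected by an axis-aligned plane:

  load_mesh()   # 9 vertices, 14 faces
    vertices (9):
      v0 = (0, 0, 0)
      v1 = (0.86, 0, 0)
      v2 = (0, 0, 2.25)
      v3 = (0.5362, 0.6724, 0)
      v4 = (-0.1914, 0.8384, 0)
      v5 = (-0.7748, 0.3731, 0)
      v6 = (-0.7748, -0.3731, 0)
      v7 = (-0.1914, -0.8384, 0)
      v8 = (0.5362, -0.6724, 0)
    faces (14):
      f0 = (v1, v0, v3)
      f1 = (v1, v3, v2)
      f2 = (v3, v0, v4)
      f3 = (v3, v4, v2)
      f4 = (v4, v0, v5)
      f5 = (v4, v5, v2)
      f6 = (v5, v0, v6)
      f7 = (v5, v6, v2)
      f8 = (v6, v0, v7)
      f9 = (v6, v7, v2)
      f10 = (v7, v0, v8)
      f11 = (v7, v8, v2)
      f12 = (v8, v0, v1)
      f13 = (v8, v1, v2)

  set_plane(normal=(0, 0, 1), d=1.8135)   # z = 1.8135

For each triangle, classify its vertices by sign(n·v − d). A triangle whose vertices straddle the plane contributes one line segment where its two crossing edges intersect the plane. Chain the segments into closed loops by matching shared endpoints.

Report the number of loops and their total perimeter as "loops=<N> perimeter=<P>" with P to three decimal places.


Straddling triangles (7 of 14):
  (v1,v3,v2) [--+] → (0.104023, 0.130446, 1.8135)–(0.16684, 0, 1.8135)  len=0.1448
  (v3,v4,v2) [--+] → (-0.0371316, 0.16265, 1.8135)–(0.104023, 0.130446, 1.8135)  len=0.1448
  (v4,v5,v2) [--+] → (-0.150311, 0.0723814, 1.8135)–(-0.0371316, 0.16265, 1.8135)  len=0.1448
  (v5,v6,v2) [--+] → (-0.150311, -0.0723814, 1.8135)–(-0.150311, 0.0723814, 1.8135)  len=0.1448
  (v6,v7,v2) [--+] → (-0.0371316, -0.16265, 1.8135)–(-0.150311, -0.0723814, 1.8135)  len=0.1448
  (v7,v8,v2) [--+] → (0.104023, -0.130446, 1.8135)–(-0.0371316, -0.16265, 1.8135)  len=0.1448
  (v8,v1,v2) [--+] → (0.16684, 0, 1.8135)–(0.104023, -0.130446, 1.8135)  len=0.1448

Chained into 1 loop(s):
  loop 1: 7 segments, perimeter = 1.0134
Total perimeter = 1.013

loops=1 perimeter=1.013
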